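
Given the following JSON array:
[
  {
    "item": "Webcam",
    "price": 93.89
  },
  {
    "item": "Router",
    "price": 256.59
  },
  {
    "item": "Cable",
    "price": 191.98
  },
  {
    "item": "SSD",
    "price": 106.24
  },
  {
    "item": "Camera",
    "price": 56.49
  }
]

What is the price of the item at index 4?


Array index 4 -> Camera
price = 56.49

ANSWER: 56.49


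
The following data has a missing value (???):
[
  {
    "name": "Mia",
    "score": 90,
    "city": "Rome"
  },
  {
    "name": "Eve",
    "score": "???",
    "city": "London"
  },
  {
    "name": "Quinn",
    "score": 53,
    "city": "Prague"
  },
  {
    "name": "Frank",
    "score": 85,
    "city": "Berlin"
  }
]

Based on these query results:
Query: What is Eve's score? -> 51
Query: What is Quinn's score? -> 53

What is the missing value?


The missing value is Eve's score
From query: Eve's score = 51

ANSWER: 51


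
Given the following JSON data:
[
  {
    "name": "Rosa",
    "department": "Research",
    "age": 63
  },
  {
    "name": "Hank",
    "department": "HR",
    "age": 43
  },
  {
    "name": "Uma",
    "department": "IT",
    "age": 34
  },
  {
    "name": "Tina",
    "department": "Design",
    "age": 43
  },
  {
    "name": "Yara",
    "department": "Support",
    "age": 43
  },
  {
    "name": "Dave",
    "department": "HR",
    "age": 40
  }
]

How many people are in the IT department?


Scanning records for department = IT
  Record 2: Uma
Count: 1

ANSWER: 1


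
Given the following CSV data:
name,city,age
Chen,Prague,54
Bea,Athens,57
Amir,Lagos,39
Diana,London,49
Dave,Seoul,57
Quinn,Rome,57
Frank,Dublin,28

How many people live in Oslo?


Scanning city column for 'Oslo':
Total matches: 0

ANSWER: 0


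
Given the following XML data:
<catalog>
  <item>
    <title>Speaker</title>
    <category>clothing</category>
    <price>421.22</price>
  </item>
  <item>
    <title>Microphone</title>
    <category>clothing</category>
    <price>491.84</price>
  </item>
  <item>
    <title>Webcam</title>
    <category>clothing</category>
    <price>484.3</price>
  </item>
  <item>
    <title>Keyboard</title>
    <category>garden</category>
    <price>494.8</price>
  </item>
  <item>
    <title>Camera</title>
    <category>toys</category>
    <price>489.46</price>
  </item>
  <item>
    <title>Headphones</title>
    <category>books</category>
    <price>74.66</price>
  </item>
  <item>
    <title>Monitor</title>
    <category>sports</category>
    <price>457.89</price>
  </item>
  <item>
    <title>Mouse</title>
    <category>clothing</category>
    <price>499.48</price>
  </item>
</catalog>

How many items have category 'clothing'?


Scanning <item> elements for <category>clothing</category>:
  Item 1: Speaker -> MATCH
  Item 2: Microphone -> MATCH
  Item 3: Webcam -> MATCH
  Item 8: Mouse -> MATCH
Count: 4

ANSWER: 4


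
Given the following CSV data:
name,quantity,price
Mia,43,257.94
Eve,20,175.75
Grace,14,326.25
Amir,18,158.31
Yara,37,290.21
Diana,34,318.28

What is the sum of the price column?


Values in 'price' column:
  Row 1: 257.94
  Row 2: 175.75
  Row 3: 326.25
  Row 4: 158.31
  Row 5: 290.21
  Row 6: 318.28
Sum = 257.94 + 175.75 + 326.25 + 158.31 + 290.21 + 318.28 = 1526.74

ANSWER: 1526.74


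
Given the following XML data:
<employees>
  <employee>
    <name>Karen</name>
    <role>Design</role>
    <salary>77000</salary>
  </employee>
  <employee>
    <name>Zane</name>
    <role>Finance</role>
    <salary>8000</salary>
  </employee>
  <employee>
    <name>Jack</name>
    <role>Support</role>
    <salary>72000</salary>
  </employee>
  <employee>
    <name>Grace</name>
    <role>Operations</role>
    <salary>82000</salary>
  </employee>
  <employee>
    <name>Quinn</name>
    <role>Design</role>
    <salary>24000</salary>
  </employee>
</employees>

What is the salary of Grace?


Searching for <employee> with <name>Grace</name>
Found at position 4
<salary>82000</salary>

ANSWER: 82000


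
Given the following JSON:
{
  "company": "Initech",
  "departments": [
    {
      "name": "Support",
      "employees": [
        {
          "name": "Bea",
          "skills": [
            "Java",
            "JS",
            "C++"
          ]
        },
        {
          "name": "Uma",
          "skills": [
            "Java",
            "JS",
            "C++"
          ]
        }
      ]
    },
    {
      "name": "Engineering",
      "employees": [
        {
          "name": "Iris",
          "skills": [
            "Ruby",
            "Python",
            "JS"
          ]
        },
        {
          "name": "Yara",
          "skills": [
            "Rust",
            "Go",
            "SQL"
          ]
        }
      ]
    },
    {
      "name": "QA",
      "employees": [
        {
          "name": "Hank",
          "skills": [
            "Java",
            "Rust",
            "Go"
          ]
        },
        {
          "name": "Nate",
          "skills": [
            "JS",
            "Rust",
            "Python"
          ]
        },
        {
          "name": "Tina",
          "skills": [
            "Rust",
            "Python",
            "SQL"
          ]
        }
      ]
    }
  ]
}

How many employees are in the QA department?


Path: departments[2].employees
Count: 3

ANSWER: 3


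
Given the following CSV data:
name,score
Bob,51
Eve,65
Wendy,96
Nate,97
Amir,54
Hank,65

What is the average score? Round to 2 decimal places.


Scores: 51, 65, 96, 97, 54, 65
Sum = 428
Count = 6
Average = 428 / 6 = 71.33

ANSWER: 71.33


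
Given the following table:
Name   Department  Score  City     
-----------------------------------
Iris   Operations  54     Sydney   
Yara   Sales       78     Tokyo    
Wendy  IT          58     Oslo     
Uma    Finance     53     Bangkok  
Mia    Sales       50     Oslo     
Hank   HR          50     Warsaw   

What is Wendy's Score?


Row 3: Wendy
Score = 58

ANSWER: 58


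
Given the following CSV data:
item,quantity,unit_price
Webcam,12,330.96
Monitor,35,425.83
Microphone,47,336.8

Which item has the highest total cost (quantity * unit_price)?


Computing row totals:
  Webcam: 3971.52
  Monitor: 14904.05
  Microphone: 15829.6
Maximum: Microphone (15829.6)

ANSWER: Microphone


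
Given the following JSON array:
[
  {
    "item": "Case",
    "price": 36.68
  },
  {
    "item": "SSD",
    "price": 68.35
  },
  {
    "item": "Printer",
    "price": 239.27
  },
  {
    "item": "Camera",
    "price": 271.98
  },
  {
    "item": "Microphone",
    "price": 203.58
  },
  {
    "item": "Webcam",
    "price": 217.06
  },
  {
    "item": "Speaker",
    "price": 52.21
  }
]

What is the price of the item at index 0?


Array index 0 -> Case
price = 36.68

ANSWER: 36.68


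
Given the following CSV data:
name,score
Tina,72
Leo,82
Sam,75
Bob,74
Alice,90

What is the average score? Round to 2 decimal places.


Scores: 72, 82, 75, 74, 90
Sum = 393
Count = 5
Average = 393 / 5 = 78.60

ANSWER: 78.60


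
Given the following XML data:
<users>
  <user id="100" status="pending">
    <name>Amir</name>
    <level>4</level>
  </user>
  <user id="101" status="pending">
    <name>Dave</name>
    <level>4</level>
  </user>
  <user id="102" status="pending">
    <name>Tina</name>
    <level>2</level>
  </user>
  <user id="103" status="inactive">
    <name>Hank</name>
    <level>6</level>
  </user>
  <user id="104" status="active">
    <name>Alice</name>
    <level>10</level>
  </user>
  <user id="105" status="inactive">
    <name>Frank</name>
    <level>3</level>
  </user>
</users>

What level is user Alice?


Finding user: Alice
<level>10</level>

ANSWER: 10


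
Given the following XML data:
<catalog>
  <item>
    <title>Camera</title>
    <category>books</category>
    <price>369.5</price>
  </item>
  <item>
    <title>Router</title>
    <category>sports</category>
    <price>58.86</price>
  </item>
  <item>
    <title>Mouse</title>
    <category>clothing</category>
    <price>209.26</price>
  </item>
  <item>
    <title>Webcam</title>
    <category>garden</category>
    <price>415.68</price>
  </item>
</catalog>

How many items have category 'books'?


Scanning <item> elements for <category>books</category>:
  Item 1: Camera -> MATCH
Count: 1

ANSWER: 1


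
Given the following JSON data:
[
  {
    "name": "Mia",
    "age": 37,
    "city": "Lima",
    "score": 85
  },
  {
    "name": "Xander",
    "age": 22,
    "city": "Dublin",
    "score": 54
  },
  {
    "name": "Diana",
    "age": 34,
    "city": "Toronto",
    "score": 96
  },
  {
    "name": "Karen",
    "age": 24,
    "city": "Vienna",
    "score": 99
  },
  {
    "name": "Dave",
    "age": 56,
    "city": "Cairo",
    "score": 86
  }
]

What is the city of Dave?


Looking up record where name = Dave
Record index: 4
Field 'city' = Cairo

ANSWER: Cairo


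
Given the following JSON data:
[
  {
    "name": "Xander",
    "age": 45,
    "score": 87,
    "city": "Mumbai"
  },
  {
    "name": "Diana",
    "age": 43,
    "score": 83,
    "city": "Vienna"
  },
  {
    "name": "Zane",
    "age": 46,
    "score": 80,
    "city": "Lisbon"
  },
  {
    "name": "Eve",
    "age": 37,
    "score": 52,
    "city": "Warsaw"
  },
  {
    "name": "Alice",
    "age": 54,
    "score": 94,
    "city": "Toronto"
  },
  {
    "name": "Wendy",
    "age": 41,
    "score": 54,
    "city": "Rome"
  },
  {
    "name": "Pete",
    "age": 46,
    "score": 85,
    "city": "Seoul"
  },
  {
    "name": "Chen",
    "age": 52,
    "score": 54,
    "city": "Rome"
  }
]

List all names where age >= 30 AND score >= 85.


Checking both conditions:
  Xander (age=45, score=87) -> YES
  Diana (age=43, score=83) -> no
  Zane (age=46, score=80) -> no
  Eve (age=37, score=52) -> no
  Alice (age=54, score=94) -> YES
  Wendy (age=41, score=54) -> no
  Pete (age=46, score=85) -> YES
  Chen (age=52, score=54) -> no


ANSWER: Xander, Alice, Pete


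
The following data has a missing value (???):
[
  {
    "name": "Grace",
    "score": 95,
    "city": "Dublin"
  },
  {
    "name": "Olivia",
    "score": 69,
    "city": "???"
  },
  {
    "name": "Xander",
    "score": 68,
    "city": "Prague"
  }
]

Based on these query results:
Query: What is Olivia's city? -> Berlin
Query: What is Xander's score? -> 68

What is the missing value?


The missing value is Olivia's city
From query: Olivia's city = Berlin

ANSWER: Berlin


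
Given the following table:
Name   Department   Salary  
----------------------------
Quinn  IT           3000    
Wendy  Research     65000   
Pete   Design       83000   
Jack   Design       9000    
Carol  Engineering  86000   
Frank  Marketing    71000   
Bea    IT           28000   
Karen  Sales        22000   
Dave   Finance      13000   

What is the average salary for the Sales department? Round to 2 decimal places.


Sales department members:
  Karen: 22000
Sum = 22000
Count = 1
Average = 22000 / 1 = 22000.00

ANSWER: 22000.00


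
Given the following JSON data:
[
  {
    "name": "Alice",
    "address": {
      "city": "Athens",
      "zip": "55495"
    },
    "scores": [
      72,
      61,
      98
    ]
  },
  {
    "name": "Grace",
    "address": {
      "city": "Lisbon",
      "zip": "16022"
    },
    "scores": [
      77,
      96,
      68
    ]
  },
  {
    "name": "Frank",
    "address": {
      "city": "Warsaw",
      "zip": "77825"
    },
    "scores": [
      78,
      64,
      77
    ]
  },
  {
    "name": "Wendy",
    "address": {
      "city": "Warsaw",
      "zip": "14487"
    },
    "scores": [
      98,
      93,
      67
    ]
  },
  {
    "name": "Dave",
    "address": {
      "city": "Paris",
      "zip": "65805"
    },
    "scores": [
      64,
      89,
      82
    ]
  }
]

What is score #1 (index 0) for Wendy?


Path: records[3].scores[0]
Value: 98

ANSWER: 98


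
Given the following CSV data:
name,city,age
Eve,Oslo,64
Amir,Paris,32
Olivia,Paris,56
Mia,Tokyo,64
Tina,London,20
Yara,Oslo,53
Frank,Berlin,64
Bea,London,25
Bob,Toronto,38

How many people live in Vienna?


Scanning city column for 'Vienna':
Total matches: 0

ANSWER: 0


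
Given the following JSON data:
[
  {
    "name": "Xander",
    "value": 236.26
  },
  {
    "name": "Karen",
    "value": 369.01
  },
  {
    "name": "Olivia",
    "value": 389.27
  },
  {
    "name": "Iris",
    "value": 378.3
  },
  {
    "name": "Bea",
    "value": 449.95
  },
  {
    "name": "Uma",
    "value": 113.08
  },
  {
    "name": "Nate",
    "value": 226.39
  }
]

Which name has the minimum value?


Comparing values:
  Xander: 236.26
  Karen: 369.01
  Olivia: 389.27
  Iris: 378.3
  Bea: 449.95
  Uma: 113.08
  Nate: 226.39
Minimum: Uma (113.08)

ANSWER: Uma


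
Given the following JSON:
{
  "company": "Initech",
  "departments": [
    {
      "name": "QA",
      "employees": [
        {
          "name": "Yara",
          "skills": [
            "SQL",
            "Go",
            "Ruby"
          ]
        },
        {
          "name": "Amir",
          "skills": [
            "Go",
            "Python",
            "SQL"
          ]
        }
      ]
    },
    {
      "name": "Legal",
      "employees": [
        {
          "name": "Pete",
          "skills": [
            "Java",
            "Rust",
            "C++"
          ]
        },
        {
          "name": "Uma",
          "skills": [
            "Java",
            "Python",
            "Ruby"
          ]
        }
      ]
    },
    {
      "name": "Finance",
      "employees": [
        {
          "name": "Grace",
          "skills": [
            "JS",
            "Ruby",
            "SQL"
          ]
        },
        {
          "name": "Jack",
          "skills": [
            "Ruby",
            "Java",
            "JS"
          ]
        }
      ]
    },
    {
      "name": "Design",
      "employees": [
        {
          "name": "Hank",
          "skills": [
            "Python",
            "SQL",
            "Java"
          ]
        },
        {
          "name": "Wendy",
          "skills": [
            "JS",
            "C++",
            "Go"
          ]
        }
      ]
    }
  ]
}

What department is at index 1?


Path: departments[1].name
Value: Legal

ANSWER: Legal


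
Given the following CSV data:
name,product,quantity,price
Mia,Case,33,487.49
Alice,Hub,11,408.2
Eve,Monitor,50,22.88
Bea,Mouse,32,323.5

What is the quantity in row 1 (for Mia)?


Row 1: Mia
Column 'quantity' = 33

ANSWER: 33


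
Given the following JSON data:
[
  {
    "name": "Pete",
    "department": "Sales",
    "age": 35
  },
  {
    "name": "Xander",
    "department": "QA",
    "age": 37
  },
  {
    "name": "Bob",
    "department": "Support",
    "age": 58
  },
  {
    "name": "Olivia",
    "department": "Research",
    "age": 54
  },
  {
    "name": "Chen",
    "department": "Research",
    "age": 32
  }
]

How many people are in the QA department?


Scanning records for department = QA
  Record 1: Xander
Count: 1

ANSWER: 1


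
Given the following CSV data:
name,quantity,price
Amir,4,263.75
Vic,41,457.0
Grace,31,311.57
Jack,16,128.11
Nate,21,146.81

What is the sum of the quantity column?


Values in 'quantity' column:
  Row 1: 4
  Row 2: 41
  Row 3: 31
  Row 4: 16
  Row 5: 21
Sum = 4 + 41 + 31 + 16 + 21 = 113

ANSWER: 113


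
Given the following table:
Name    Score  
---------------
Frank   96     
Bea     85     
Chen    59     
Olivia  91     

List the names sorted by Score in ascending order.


Sorting by Score (ascending):
  Chen: 59
  Bea: 85
  Olivia: 91
  Frank: 96


ANSWER: Chen, Bea, Olivia, Frank


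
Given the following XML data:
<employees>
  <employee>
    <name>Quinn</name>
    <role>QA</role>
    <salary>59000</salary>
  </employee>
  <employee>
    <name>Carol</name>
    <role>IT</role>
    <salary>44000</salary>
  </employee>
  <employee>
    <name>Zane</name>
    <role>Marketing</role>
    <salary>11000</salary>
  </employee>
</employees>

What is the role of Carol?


Searching for <employee> with <name>Carol</name>
Found at position 2
<role>IT</role>

ANSWER: IT


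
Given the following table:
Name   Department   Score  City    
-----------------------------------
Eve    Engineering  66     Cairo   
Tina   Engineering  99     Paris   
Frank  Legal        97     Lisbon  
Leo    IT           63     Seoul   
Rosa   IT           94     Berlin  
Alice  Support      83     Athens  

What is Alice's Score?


Row 6: Alice
Score = 83

ANSWER: 83


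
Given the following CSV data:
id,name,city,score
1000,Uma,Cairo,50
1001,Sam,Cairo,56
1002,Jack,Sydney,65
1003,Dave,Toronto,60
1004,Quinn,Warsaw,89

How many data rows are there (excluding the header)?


Counting rows (excluding header):
Header: id,name,city,score
Data rows: 5

ANSWER: 5


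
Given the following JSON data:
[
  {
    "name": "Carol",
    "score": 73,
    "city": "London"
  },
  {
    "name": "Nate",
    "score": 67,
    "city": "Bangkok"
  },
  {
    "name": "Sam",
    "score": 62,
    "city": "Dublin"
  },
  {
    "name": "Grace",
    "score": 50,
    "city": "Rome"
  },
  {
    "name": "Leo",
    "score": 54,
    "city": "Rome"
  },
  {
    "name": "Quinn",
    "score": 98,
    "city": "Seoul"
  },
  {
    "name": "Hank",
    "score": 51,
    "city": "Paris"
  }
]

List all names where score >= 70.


Filtering records where score >= 70:
  Carol (score=73) -> YES
  Nate (score=67) -> no
  Sam (score=62) -> no
  Grace (score=50) -> no
  Leo (score=54) -> no
  Quinn (score=98) -> YES
  Hank (score=51) -> no


ANSWER: Carol, Quinn


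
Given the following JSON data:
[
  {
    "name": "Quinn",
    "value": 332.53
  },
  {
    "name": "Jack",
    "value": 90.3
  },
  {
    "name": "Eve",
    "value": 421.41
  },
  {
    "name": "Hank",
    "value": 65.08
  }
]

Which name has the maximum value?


Comparing values:
  Quinn: 332.53
  Jack: 90.3
  Eve: 421.41
  Hank: 65.08
Maximum: Eve (421.41)

ANSWER: Eve


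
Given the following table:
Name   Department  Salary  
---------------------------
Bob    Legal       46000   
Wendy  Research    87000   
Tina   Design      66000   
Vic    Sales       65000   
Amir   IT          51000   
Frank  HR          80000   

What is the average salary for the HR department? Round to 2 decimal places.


HR department members:
  Frank: 80000
Sum = 80000
Count = 1
Average = 80000 / 1 = 80000.00

ANSWER: 80000.00


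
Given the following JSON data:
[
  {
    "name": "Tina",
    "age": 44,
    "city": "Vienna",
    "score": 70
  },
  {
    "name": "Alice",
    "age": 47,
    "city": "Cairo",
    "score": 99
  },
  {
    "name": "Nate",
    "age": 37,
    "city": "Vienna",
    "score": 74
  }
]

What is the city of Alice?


Looking up record where name = Alice
Record index: 1
Field 'city' = Cairo

ANSWER: Cairo


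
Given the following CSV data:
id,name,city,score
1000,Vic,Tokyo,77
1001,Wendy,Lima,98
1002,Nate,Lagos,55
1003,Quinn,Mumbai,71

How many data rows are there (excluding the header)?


Counting rows (excluding header):
Header: id,name,city,score
Data rows: 4

ANSWER: 4


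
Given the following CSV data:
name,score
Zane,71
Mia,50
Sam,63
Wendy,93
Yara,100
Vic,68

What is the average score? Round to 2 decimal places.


Scores: 71, 50, 63, 93, 100, 68
Sum = 445
Count = 6
Average = 445 / 6 = 74.17

ANSWER: 74.17


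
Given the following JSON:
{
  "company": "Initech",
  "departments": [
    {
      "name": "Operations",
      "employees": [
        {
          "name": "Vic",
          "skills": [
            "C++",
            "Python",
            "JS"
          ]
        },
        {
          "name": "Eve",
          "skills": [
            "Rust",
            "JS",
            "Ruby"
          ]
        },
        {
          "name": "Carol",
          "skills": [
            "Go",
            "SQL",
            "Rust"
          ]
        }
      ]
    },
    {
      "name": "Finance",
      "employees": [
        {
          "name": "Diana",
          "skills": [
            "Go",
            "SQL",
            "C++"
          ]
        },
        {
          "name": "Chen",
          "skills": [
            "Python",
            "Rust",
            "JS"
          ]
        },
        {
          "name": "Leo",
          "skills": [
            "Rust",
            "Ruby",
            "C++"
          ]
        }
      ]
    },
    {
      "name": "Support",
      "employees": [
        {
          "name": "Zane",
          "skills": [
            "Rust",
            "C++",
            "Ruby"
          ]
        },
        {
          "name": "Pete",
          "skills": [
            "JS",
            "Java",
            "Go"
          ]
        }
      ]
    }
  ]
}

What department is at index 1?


Path: departments[1].name
Value: Finance

ANSWER: Finance


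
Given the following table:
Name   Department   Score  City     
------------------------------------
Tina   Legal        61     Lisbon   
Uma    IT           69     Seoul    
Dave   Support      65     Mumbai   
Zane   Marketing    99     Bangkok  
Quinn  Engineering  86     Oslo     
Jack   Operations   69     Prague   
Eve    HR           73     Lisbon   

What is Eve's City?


Row 7: Eve
City = Lisbon

ANSWER: Lisbon


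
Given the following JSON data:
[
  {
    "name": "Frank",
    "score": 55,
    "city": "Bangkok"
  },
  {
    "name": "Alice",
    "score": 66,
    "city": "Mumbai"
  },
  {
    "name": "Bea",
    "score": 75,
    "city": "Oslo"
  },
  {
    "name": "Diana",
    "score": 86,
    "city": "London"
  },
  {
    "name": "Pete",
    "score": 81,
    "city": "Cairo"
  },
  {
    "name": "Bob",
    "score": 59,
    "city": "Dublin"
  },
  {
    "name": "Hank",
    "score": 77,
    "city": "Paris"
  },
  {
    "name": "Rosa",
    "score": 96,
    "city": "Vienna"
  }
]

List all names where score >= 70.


Filtering records where score >= 70:
  Frank (score=55) -> no
  Alice (score=66) -> no
  Bea (score=75) -> YES
  Diana (score=86) -> YES
  Pete (score=81) -> YES
  Bob (score=59) -> no
  Hank (score=77) -> YES
  Rosa (score=96) -> YES


ANSWER: Bea, Diana, Pete, Hank, Rosa


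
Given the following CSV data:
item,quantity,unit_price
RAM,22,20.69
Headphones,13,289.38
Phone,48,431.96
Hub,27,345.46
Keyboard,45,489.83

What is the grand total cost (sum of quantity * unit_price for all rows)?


Computing row totals:
  RAM: 22 * 20.69 = 455.18
  Headphones: 13 * 289.38 = 3761.94
  Phone: 48 * 431.96 = 20734.08
  Hub: 27 * 345.46 = 9327.42
  Keyboard: 45 * 489.83 = 22042.35
Grand total = 455.18 + 3761.94 + 20734.08 + 9327.42 + 22042.35 = 56320.97

ANSWER: 56320.97


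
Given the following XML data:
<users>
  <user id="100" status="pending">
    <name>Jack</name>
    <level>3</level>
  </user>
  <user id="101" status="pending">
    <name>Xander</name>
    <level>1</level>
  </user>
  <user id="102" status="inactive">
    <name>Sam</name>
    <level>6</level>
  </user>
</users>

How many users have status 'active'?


Counting users with status='active':
Count: 0

ANSWER: 0


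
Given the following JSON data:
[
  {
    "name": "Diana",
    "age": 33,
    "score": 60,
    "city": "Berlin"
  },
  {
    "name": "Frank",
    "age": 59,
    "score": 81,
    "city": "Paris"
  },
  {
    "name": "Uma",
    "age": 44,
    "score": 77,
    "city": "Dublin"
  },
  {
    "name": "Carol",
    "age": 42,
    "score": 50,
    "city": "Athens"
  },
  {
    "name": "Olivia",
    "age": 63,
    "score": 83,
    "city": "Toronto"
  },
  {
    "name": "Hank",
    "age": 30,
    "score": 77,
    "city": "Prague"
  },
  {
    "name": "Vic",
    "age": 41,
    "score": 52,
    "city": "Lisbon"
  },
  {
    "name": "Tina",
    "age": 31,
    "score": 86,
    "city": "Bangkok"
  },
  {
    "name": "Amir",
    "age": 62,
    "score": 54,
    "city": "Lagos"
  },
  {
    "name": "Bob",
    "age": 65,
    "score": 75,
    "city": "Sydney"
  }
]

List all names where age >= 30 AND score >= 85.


Checking both conditions:
  Diana (age=33, score=60) -> no
  Frank (age=59, score=81) -> no
  Uma (age=44, score=77) -> no
  Carol (age=42, score=50) -> no
  Olivia (age=63, score=83) -> no
  Hank (age=30, score=77) -> no
  Vic (age=41, score=52) -> no
  Tina (age=31, score=86) -> YES
  Amir (age=62, score=54) -> no
  Bob (age=65, score=75) -> no


ANSWER: Tina


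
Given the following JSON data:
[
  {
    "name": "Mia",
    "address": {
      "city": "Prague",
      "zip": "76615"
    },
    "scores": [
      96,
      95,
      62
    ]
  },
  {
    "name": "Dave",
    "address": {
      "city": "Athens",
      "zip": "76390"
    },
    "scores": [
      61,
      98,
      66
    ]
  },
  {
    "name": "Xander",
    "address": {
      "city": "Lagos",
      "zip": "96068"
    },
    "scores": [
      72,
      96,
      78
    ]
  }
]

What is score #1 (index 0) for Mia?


Path: records[0].scores[0]
Value: 96

ANSWER: 96


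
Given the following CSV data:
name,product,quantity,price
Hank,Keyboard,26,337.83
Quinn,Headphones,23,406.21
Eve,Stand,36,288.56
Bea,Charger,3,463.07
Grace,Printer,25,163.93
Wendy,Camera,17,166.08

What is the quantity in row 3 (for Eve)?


Row 3: Eve
Column 'quantity' = 36

ANSWER: 36


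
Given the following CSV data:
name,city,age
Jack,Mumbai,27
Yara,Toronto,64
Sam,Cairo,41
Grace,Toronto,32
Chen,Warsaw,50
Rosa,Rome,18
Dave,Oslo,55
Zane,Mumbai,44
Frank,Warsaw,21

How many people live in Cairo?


Scanning city column for 'Cairo':
  Row 3: Sam -> MATCH
Total matches: 1

ANSWER: 1


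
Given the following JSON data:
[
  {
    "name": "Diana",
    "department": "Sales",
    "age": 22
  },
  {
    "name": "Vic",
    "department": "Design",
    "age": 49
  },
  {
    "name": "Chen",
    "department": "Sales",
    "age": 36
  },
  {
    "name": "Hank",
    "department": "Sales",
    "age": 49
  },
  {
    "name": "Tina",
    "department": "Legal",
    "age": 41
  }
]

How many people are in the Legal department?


Scanning records for department = Legal
  Record 4: Tina
Count: 1

ANSWER: 1


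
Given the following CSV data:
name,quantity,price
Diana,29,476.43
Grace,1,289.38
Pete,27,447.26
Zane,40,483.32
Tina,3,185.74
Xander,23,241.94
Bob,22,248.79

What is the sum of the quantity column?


Values in 'quantity' column:
  Row 1: 29
  Row 2: 1
  Row 3: 27
  Row 4: 40
  Row 5: 3
  Row 6: 23
  Row 7: 22
Sum = 29 + 1 + 27 + 40 + 3 + 23 + 22 = 145

ANSWER: 145


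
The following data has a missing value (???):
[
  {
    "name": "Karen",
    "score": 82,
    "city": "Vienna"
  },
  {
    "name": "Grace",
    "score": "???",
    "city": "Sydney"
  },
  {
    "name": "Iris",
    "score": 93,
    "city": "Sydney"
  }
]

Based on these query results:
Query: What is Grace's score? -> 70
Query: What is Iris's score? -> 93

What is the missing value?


The missing value is Grace's score
From query: Grace's score = 70

ANSWER: 70


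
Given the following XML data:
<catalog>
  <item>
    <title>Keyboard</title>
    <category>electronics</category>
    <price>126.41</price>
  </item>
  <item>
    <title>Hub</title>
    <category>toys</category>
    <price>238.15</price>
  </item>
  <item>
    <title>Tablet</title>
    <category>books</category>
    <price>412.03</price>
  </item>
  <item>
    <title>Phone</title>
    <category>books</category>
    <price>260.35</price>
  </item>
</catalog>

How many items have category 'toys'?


Scanning <item> elements for <category>toys</category>:
  Item 2: Hub -> MATCH
Count: 1

ANSWER: 1


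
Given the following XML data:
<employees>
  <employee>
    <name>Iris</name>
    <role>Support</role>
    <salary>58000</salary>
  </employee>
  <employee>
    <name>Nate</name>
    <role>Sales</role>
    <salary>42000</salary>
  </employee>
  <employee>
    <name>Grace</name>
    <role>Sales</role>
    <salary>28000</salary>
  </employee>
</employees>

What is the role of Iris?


Searching for <employee> with <name>Iris</name>
Found at position 1
<role>Support</role>

ANSWER: Support


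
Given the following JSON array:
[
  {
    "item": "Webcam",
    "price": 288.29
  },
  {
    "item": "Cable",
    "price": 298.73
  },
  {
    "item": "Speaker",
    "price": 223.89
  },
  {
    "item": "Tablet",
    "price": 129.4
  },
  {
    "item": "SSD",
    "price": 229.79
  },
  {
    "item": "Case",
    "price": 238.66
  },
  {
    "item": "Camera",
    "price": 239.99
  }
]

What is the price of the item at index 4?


Array index 4 -> SSD
price = 229.79

ANSWER: 229.79


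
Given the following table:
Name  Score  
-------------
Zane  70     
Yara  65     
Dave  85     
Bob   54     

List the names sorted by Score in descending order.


Sorting by Score (descending):
  Dave: 85
  Zane: 70
  Yara: 65
  Bob: 54


ANSWER: Dave, Zane, Yara, Bob


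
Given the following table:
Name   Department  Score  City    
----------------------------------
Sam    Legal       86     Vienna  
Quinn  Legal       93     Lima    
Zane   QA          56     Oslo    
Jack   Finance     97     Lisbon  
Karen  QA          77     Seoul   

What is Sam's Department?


Row 1: Sam
Department = Legal

ANSWER: Legal


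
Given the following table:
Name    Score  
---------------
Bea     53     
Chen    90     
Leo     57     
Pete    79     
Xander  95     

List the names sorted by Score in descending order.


Sorting by Score (descending):
  Xander: 95
  Chen: 90
  Pete: 79
  Leo: 57
  Bea: 53


ANSWER: Xander, Chen, Pete, Leo, Bea


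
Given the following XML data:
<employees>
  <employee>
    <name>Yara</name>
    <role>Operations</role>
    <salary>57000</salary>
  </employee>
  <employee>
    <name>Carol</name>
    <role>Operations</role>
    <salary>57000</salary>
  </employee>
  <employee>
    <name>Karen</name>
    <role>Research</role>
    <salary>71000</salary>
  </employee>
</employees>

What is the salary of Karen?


Searching for <employee> with <name>Karen</name>
Found at position 3
<salary>71000</salary>

ANSWER: 71000


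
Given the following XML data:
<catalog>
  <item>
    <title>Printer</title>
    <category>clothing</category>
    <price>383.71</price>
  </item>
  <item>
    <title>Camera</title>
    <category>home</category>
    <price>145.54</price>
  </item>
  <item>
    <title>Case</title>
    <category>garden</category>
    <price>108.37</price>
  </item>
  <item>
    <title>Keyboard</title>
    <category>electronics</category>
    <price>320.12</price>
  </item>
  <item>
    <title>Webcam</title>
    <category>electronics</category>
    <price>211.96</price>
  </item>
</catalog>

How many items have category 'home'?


Scanning <item> elements for <category>home</category>:
  Item 2: Camera -> MATCH
Count: 1

ANSWER: 1


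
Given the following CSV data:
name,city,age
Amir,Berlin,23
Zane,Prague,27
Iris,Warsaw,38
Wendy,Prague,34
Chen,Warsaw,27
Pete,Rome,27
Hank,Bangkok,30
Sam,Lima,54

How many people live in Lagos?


Scanning city column for 'Lagos':
Total matches: 0

ANSWER: 0


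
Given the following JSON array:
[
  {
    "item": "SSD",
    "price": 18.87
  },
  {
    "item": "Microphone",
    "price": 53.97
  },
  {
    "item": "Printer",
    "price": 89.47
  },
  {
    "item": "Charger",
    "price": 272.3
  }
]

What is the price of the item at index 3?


Array index 3 -> Charger
price = 272.3

ANSWER: 272.3


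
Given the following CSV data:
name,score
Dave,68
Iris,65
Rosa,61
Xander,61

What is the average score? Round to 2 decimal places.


Scores: 68, 65, 61, 61
Sum = 255
Count = 4
Average = 255 / 4 = 63.75

ANSWER: 63.75


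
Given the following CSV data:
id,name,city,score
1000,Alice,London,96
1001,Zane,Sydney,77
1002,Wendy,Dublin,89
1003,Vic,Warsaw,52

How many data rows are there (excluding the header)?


Counting rows (excluding header):
Header: id,name,city,score
Data rows: 4

ANSWER: 4


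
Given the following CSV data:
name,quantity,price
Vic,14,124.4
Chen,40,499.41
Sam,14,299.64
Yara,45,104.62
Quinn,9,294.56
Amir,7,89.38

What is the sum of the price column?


Values in 'price' column:
  Row 1: 124.4
  Row 2: 499.41
  Row 3: 299.64
  Row 4: 104.62
  Row 5: 294.56
  Row 6: 89.38
Sum = 124.4 + 499.41 + 299.64 + 104.62 + 294.56 + 89.38 = 1412.01

ANSWER: 1412.01


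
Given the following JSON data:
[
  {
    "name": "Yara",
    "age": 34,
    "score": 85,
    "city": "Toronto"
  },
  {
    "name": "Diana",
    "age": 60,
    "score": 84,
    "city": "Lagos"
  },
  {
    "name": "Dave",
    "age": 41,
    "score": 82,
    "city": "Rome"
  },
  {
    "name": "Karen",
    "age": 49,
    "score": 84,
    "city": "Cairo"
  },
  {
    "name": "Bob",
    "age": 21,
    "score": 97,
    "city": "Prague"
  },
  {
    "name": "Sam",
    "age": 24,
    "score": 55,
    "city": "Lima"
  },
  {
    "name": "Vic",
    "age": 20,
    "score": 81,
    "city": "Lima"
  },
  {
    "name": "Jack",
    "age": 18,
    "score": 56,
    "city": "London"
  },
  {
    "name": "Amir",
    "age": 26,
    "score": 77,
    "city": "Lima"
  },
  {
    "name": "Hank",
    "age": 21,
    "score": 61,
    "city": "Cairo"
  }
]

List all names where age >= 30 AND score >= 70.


Checking both conditions:
  Yara (age=34, score=85) -> YES
  Diana (age=60, score=84) -> YES
  Dave (age=41, score=82) -> YES
  Karen (age=49, score=84) -> YES
  Bob (age=21, score=97) -> no
  Sam (age=24, score=55) -> no
  Vic (age=20, score=81) -> no
  Jack (age=18, score=56) -> no
  Amir (age=26, score=77) -> no
  Hank (age=21, score=61) -> no


ANSWER: Yara, Diana, Dave, Karen


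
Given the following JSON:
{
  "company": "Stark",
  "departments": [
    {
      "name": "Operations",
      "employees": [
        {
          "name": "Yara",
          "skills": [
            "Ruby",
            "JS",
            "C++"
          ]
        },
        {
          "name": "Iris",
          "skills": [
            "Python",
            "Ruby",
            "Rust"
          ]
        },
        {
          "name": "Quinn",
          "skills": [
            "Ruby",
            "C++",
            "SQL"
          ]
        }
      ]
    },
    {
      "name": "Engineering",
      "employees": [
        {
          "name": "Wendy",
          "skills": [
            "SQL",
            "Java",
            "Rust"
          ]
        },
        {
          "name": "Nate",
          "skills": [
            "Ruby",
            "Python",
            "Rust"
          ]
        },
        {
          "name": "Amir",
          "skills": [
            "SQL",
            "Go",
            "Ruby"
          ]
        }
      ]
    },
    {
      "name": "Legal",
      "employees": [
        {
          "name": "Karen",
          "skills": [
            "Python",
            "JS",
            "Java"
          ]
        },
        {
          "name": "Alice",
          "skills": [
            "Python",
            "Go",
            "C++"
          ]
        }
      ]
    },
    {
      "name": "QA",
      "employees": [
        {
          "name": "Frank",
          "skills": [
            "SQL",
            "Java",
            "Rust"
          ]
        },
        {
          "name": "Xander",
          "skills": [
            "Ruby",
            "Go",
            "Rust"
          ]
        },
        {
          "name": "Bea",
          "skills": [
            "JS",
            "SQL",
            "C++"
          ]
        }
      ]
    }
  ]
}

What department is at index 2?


Path: departments[2].name
Value: Legal

ANSWER: Legal


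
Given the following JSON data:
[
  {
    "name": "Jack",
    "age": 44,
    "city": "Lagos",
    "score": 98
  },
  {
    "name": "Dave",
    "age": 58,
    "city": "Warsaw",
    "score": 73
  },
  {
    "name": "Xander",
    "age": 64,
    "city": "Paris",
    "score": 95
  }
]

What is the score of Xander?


Looking up record where name = Xander
Record index: 2
Field 'score' = 95

ANSWER: 95


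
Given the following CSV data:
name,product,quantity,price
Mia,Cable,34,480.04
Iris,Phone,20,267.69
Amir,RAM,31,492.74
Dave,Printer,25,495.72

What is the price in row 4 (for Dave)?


Row 4: Dave
Column 'price' = 495.72

ANSWER: 495.72


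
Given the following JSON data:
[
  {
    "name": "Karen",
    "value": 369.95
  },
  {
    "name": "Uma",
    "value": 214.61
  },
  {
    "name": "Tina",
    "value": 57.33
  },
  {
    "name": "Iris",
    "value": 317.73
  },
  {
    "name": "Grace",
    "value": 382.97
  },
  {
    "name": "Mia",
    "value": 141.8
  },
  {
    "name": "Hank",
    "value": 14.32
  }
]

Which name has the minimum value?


Comparing values:
  Karen: 369.95
  Uma: 214.61
  Tina: 57.33
  Iris: 317.73
  Grace: 382.97
  Mia: 141.8
  Hank: 14.32
Minimum: Hank (14.32)

ANSWER: Hank


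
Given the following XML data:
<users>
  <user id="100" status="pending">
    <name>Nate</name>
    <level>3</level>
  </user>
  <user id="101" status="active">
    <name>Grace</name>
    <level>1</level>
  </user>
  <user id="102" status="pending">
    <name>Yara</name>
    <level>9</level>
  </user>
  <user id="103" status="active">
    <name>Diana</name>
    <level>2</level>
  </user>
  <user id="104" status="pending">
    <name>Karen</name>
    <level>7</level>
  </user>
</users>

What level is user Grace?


Finding user: Grace
<level>1</level>

ANSWER: 1


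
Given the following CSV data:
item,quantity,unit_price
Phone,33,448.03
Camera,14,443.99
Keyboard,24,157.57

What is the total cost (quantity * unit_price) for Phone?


Row: Phone
quantity = 33
unit_price = 448.03
total = 33 * 448.03 = 14784.99

ANSWER: 14784.99


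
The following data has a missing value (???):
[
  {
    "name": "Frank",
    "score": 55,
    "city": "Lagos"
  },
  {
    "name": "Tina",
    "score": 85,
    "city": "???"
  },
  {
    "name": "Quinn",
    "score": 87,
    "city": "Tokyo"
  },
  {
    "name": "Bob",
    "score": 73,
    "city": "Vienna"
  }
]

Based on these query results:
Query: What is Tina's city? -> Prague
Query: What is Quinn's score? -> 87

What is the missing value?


The missing value is Tina's city
From query: Tina's city = Prague

ANSWER: Prague


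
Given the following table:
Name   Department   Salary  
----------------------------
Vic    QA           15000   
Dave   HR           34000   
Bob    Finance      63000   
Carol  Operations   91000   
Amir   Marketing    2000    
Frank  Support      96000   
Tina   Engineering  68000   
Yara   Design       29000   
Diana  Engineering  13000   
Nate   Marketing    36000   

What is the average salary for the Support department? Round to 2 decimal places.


Support department members:
  Frank: 96000
Sum = 96000
Count = 1
Average = 96000 / 1 = 96000.00

ANSWER: 96000.00


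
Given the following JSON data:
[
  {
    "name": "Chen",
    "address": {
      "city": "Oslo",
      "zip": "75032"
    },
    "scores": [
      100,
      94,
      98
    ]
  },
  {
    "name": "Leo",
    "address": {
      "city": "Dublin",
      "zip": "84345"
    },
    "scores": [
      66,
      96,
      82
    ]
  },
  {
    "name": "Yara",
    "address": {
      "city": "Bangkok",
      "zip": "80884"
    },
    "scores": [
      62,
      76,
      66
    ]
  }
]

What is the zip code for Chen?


Path: records[0].address.zip
Value: 75032

ANSWER: 75032


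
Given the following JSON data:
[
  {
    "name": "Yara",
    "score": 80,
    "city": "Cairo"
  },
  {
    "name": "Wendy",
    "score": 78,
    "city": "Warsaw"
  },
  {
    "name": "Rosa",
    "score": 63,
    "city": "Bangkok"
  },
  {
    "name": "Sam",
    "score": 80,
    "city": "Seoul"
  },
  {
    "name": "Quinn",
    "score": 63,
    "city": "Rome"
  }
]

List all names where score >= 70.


Filtering records where score >= 70:
  Yara (score=80) -> YES
  Wendy (score=78) -> YES
  Rosa (score=63) -> no
  Sam (score=80) -> YES
  Quinn (score=63) -> no


ANSWER: Yara, Wendy, Sam


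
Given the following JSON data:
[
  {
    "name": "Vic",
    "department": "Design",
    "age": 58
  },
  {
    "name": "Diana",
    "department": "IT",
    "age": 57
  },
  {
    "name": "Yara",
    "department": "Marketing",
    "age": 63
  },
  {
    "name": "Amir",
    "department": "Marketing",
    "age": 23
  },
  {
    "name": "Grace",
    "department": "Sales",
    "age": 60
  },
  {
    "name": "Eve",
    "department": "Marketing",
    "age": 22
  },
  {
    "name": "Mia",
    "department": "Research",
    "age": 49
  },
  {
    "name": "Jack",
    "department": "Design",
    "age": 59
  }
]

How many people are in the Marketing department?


Scanning records for department = Marketing
  Record 2: Yara
  Record 3: Amir
  Record 5: Eve
Count: 3

ANSWER: 3
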